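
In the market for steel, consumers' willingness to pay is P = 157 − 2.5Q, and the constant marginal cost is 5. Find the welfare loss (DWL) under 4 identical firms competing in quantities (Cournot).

DWL = 184.832

Under competition P = MC = 5, so Q = (157 − 5)/2.5 = 60.8.
Cournot with 4 identical firms: the symmetric best-response condition is 157 − 12.5q = 5. Each firm produces q = 12.16, total output Q = 48.64, price P = 35.4.
DWL is the triangle between Q = 48.64 and Q = 60.8: ½·(60.8 − 48.64)·(35.4 − 5) = 184.832.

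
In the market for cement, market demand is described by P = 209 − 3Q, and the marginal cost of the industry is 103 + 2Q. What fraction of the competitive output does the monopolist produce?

Monopoly sets MR = MC: 209 − 6Q = 103 + 2Q ⇒ Q = 13.25, P = 209 − 3·13.25 = 169.25.
Competitive equilibrium sets price equal to marginal cost: 209 − 3Q = 103 + 2Q, so Q = 21.2 and P = 145.4.
Ratio Q_m/Q_c = 13.25/21.2 = 0.625.

Q_m/Q_c = 0.625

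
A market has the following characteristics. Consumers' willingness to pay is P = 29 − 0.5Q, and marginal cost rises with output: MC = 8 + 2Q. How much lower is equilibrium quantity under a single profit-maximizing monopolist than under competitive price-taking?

Competitive equilibrium sets price equal to marginal cost: 29 − 0.5Q = 8 + 2Q, so Q = 8.4 and P = 24.8.
Monopoly sets MR = MC: 29 − Q = 8 + 2Q ⇒ Q = 7, P = 29 − 0.5·7 = 25.5.
Change in equilibrium quantity: 7 − 8.4 = −1.4.

Q falls by 1.4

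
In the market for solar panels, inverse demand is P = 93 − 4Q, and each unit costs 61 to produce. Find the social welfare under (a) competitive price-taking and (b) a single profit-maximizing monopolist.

Competitive firms price at marginal cost: P = 61, giving Q = 8.
CS = ½·(93 − 61)·8 = 128; PS = (61 − 61)·8 = 0; TS = 128.
The monopolist equates marginal revenue to marginal cost: 93 − 8Q = 61, so Q = 4. From demand, P = 77.
CS = ½·(93 − 77)·4 = 32; PS = (77 − 61)·4 = 64; TS = 96.

Competition: TS = 128; Monopoly: TS = 96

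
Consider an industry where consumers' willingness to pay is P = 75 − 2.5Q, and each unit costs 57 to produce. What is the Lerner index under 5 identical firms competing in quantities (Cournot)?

With 5 symmetric Cournot firms, each firm's FOC gives 75 − 15q = 57, so q = 1.2, Q = 5·1.2 = 6, and P = 60.
Lerner index = (P − MC)/P = (60 − 57)/60 = 0.05.

Lerner index = 0.05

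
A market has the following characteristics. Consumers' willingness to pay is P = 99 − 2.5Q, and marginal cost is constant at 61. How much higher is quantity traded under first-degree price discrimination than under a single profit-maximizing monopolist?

Monopoly sets MR = MC: 99 − 5Q = 61 ⇒ Q = 7.6, P = 99 − 2.5·7.6 = 80.
A perfectly discriminating monopolist sells every unit with P(Q) ≥ MC(Q), so output equals the competitive quantity Q = 15.2. Each buyer pays their reservation price, so CS = 0 and the firm captures all surplus.
Change in quantity traded: 15.2 − 7.6 = 7.6.

Quantity traded rises by 7.6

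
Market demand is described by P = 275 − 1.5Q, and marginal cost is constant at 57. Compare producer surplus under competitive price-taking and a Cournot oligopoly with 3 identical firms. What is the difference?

Perfect competition: P = MC = 57, so 275 − 1.5Q = 57 and Q = 436/3.
PS = (57 − 57)·436/3 = 0.
Cournot with 3 identical firms: the symmetric best-response condition is 275 − 6q = 57. Each firm produces q = 109/3, total output Q = 109, price P = 111.5.
PS = (111.5 − 57)·109 = 5940.5.
Change in producer surplus: 5940.5 − 0 = 5940.5.

Producer surplus rises by 5940.5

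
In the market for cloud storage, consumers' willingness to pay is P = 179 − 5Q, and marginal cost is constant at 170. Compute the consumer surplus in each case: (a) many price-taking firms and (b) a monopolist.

Perfect competition: P = MC = 170, so 179 − 5Q = 170 and Q = 1.8.
CS = ½·(179 − 170)·1.8 = 8.1.
The monopolist equates marginal revenue to marginal cost: 179 − 10Q = 170, so Q = 0.9. From demand, P = 174.5.
CS = ½·(179 − 174.5)·0.9 = 2.025.

Competition: CS = 8.1; Monopoly: CS = 2.025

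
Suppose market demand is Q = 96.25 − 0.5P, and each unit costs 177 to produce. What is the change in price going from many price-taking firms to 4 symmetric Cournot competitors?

Inverting demand: P = 192.5 − 2Q.
Competitive firms price at marginal cost: P = 177, giving Q = 7.75.
In a 4-firm Cournot equilibrium, symmetry and the first-order condition give q = (192.5 − 177)/(10) = 1.55. So Q = 6.2 and P = 180.1.
Change in price: 180.1 − 177 = 3.1.

Price rises by 3.1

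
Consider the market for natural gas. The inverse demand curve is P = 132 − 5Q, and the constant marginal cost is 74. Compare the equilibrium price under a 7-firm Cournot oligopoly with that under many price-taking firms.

Cournot with 7 identical firms: the symmetric best-response condition is 132 − 40q = 74. Each firm produces q = 1.45, total output Q = 10.15, price P = 81.25.
Competitive firms price at marginal cost: P = 74, giving Q = 11.6.

Cournot: P = 81.25; Competition: P = 74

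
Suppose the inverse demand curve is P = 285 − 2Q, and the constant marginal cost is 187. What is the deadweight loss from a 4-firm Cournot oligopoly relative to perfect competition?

DWL = 96.04

Under competition P = MC = 187, so Q = (285 − 187)/2 = 49.
In a 4-firm Cournot equilibrium, symmetry and the first-order condition give q = (285 − 187)/(10) = 9.8. So Q = 39.2 and P = 206.6.
DWL is the triangle between Q = 39.2 and Q = 49: ½·(49 − 39.2)·(206.6 − 187) = 96.04.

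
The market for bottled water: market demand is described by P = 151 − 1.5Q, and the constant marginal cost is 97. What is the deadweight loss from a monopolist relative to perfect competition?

Under competition P = MC = 97, so Q = (151 − 97)/1.5 = 36.
The monopolist equates marginal revenue to marginal cost: 151 − 3Q = 97, so Q = 18. From demand, P = 124.
DWL is the triangle between Q = 18 and Q = 36: ½·(36 − 18)·(124 − 97) = 243.

DWL = 243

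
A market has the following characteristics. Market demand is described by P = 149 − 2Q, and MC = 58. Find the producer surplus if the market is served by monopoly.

Monopoly sets MR = MC: 149 − 4Q = 58 ⇒ Q = 22.75, P = 149 − 2·22.75 = 103.5.
PS = (103.5 − 58)·22.75 = 1035.125.

PS = 1035.125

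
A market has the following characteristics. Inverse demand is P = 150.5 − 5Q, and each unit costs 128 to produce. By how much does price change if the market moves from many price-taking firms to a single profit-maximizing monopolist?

Price rises by 11.25

Perfect competition: P = MC = 128, so 150.5 − 5Q = 128 and Q = 4.5.
A monopolist chooses Q where MR = MC. MR = 150.5 − 10Q; setting this equal to 128 gives Q = 2.25 and P = 139.25.
Change in price: 139.25 − 128 = 11.25.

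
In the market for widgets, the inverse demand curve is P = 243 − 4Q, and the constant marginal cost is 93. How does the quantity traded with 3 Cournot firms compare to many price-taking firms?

In a 3-firm Cournot equilibrium, symmetry and the first-order condition give q = (243 − 93)/(16) = 9.375. So Q = 28.125 and P = 130.5.
Perfect competition: P = MC = 93, so 243 − 4Q = 93 and Q = 37.5.

Cournot: Q = 28.125; Competition: Q = 37.5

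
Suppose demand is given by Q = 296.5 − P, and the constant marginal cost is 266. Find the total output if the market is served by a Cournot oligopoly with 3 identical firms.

Inverting demand: P = 296.5 − Q.
Cournot with 3 identical firms: the symmetric best-response condition is 296.5 − 4q = 266. Each firm produces q = 7.625, total output Q = 22.875, price P = 273.625.

Q = 22.875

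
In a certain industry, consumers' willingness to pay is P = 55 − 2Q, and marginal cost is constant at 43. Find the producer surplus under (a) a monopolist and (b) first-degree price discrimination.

A monopolist chooses Q where MR = MC. MR = 55 − 4Q; setting this equal to 43 gives Q = 3 and P = 49.
PS = (49 − 43)·3 = 18.
A perfectly discriminating monopolist sells every unit with P(Q) ≥ MC(Q), so output equals the competitive quantity Q = 6. Each buyer pays their reservation price, so CS = 0 and the firm captures all surplus.
PS = ½·(55 − 43)·6 = 36.

Monopoly: PS = 18; Perfect PD: PS = 36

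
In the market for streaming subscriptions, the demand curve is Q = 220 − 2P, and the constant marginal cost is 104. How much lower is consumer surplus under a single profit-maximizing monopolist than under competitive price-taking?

Inverting demand: P = 110 − 0.5Q.
Under competition P = MC = 104, so Q = (110 − 104)/0.5 = 12.
CS = ½·(110 − 104)·12 = 36.
Monopoly sets MR = MC: 110 − Q = 104 ⇒ Q = 6, P = 110 − 0.5·6 = 107.
CS = ½·(110 − 107)·6 = 9.
Change in consumer surplus: 9 − 36 = −27.

Consumer surplus falls by 27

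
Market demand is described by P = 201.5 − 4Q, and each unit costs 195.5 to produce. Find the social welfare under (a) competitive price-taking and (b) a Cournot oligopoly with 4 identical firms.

Perfect competition: P = MC = 195.5, so 201.5 − 4Q = 195.5 and Q = 1.5.
CS = ½·(201.5 − 195.5)·1.5 = 4.5; PS = (195.5 − 195.5)·1.5 = 0; TS = 4.5.
With 4 symmetric Cournot firms, each firm's FOC gives 201.5 − 20q = 195.5, so q = 0.3, Q = 4·0.3 = 1.2, and P = 196.7.
CS = ½·(201.5 − 196.7)·1.2 = 2.88; PS = (196.7 − 195.5)·1.2 = 1.44; TS = 4.32.

Competition: TS = 4.5; Cournot: TS = 4.32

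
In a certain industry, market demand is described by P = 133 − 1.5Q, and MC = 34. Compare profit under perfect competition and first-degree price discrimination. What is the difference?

Perfect competition: P = MC = 34, so 133 − 1.5Q = 34 and Q = 66.
Profit = (34 − 34)·66 = 0.
Under first-degree price discrimination the firm charges each unit its demand price and produces up to where P = MC, i.e. Q = 66. Consumer surplus is zero; producer surplus equals total surplus.
PS equals the full surplus area, 3267. Profit = 3267 = 3267.
Change in profit: 3267 − 0 = 3267.

Profit rises by 3267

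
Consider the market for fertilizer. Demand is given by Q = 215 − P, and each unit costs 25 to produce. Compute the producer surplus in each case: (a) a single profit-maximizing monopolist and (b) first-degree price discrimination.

Monopoly: PS = 9025; Perfect PD: PS = 18050

Inverting demand: P = 215 − Q.
Monopoly sets MR = MC: 215 − 2Q = 25 ⇒ Q = 95, P = 215 − 95 = 120.
PS = (120 − 25)·95 = 9025.
Under first-degree price discrimination the firm charges each unit its demand price and produces up to where P = MC, i.e. Q = 190. Consumer surplus is zero; producer surplus equals total surplus.
PS = ½·(215 − 25)·190 = 18050.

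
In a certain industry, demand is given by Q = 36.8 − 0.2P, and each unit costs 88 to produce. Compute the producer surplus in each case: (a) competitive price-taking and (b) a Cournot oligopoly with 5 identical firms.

Inverting demand: P = 184 − 5Q.
Under competition P = MC = 88, so Q = (184 − 88)/5 = 19.2.
PS = (88 − 88)·19.2 = 0.
With 5 symmetric Cournot firms, each firm's FOC gives 184 − 30q = 88, so q = 3.2, Q = 5·3.2 = 16, and P = 104.
PS = (104 − 88)·16 = 256.

Competition: PS = 0; Cournot: PS = 256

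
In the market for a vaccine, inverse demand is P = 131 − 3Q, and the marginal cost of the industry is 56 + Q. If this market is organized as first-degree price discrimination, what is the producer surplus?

PS = 703.125

A perfectly discriminating monopolist sells every unit with P(Q) ≥ MC(Q), so output equals the competitive quantity Q = 18.75. Each buyer pays their reservation price, so CS = 0 and the firm captures all surplus.
PS = ½·(131 − 56)·18.75 = 703.125.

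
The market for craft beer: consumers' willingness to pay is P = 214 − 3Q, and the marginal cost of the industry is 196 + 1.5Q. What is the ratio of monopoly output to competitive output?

The monopolist equates marginal revenue to marginal cost: 214 − 6Q = 196 + 1.5Q, so Q = 2.4. From demand, P = 206.8.
Under competition P = MC: 214 − 3Q = 196 + 1.5Q ⇒ Q = 4, P = 202.
Ratio Q_m/Q_c = 2.4/4 = 0.6.

Q_m/Q_c = 0.6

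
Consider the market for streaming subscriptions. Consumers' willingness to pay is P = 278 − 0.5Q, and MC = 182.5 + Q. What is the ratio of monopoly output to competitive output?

A monopolist chooses Q where MR = MC. MR = 278 − Q; setting this equal to 182.5 + Q gives Q = 47.75 and P = 254.125.
Competitive equilibrium sets price equal to marginal cost: 278 − 0.5Q = 182.5 + Q, so Q = 191/3 and P = 1477/6.
Ratio Q_m/Q_c = 47.75/(191/3) = 0.75.

Q_m/Q_c = 0.75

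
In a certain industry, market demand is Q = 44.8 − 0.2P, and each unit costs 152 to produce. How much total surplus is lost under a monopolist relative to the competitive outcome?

DWL = 129.6

Inverting demand: P = 224 − 5Q.
Competitive firms price at marginal cost: P = 152, giving Q = 14.4.
A monopolist chooses Q where MR = MC. MR = 224 − 10Q; setting this equal to 152 gives Q = 7.2 and P = 188.
DWL is the triangle between Q = 7.2 and Q = 14.4: ½·(14.4 − 7.2)·(188 − 152) = 129.6.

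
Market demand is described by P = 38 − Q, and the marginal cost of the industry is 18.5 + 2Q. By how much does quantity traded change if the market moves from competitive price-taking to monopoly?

Competitive equilibrium sets price equal to marginal cost: 38 − Q = 18.5 + 2Q, so Q = 6.5 and P = 31.5.
Monopoly sets MR = MC: 38 − 2Q = 18.5 + 2Q ⇒ Q = 4.875, P = 38 − 4.875 = 33.125.
Change in quantity traded: 4.875 − 6.5 = −1.625.

Q falls by 1.625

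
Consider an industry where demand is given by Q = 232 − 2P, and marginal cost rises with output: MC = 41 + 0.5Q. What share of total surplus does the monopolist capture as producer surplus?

PS/TS = 0.75

Inverting demand: P = 116 − 0.5Q.
The monopolist equates marginal revenue to marginal cost: 116 − Q = 41 + 0.5Q, so Q = 50. From demand, P = 91.
CS = ½·(116 − 91)·50 = 625.
PS = P·Q − VC(Q) = 91·50 − (41·50 + ½·0.5·50²) = 1875.
Share captured = PS/TS = 1875/2500 = 0.75.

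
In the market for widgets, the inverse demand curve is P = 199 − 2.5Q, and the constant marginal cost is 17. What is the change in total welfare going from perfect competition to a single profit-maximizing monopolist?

Under competition P = MC = 17, so Q = (199 − 17)/2.5 = 72.8.
CS = ½·(199 − 17)·72.8 = 6624.8; PS = (17 − 17)·72.8 = 0; TS = 6624.8.
Monopoly sets MR = MC: 199 − 5Q = 17 ⇒ Q = 36.4, P = 199 − 2.5·36.4 = 108.
CS = ½·(199 − 108)·36.4 = 1656.2; PS = (108 − 17)·36.4 = 3312.4; TS = 4968.6.
Change in total welfare: 4968.6 − 6624.8 = −1656.2.

TS falls by 1656.2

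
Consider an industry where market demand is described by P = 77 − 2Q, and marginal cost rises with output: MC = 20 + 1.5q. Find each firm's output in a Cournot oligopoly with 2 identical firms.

q_i = 7.6

With 2 symmetric Cournot firms, each firm's FOC gives 77 − 6q = 20 + 1.5q, so q = 7.6, Q = 2·7.6 = 15.2, and P = 46.6.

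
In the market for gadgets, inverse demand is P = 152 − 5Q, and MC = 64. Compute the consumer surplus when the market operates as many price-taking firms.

Under competition P = MC = 64, so Q = (152 − 64)/5 = 17.6.
CS = ½·(152 − 64)·17.6 = 774.4.

CS = 774.4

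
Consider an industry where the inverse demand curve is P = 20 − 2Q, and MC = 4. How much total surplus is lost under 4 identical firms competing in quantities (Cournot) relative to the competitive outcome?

DWL = 2.56

Competitive firms price at marginal cost: P = 4, giving Q = 8.
Cournot with 4 identical firms: the symmetric best-response condition is 20 − 10q = 4. Each firm produces q = 1.6, total output Q = 6.4, price P = 7.2.
DWL is the triangle between Q = 6.4 and Q = 8: ½·(8 − 6.4)·(7.2 − 4) = 2.56.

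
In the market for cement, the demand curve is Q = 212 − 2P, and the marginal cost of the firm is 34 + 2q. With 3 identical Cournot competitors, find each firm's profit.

Inverting demand: P = 106 − 0.5Q.
In a 3-firm Cournot equilibrium, symmetry and the first-order condition give q = (106 − 34)/(4) = 18. So Q = 54 and P = 79.
Each firm's profit = 79·18 − (34·18 + ½·2·18²) = 486.

π_i = 486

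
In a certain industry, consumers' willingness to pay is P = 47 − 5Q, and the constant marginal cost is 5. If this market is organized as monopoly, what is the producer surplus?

PS = 88.2

Monopoly sets MR = MC: 47 − 10Q = 5 ⇒ Q = 4.2, P = 47 − 5·4.2 = 26.
PS = (26 − 5)·4.2 = 88.2.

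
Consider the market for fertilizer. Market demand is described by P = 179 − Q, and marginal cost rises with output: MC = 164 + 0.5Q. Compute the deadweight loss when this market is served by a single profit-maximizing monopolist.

DWL = 12

Competitive equilibrium sets price equal to marginal cost: 179 − Q = 164 + 0.5Q, so Q = 10 and P = 169.
The monopolist equates marginal revenue to marginal cost: 179 − 2Q = 164 + 0.5Q, so Q = 6. From demand, P = 173.
CS = ½·(179 − 169)·10 = 50; PS = (169·10 − 164·10 − ½·0.5·10²) = 25; TS = 75.
CS = ½·(179 − 173)·6 = 18; PS = (173·6 − 164·6 − ½·0.5·6²) = 45; TS = 63.
DWL = 75 − 63 = 12.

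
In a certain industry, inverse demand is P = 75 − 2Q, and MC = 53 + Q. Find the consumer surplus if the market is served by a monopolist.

Monopoly sets MR = MC: 75 − 4Q = 53 + Q ⇒ Q = 4.4, P = 75 − 2·4.4 = 66.2.
CS = ½·(75 − 66.2)·4.4 = 19.36.

CS = 19.36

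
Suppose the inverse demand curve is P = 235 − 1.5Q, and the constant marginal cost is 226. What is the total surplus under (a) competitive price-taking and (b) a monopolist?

Competitive firms price at marginal cost: P = 226, giving Q = 6.
CS = ½·(235 − 226)·6 = 27; PS = (226 − 226)·6 = 0; TS = 27.
Monopoly sets MR = MC: 235 − 3Q = 226 ⇒ Q = 3, P = 235 − 1.5·3 = 230.5.
CS = ½·(235 − 230.5)·3 = 6.75; PS = (230.5 − 226)·3 = 13.5; TS = 20.25.

Competition: TS = 27; Monopoly: TS = 20.25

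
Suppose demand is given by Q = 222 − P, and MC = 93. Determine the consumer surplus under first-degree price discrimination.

Inverting demand: P = 222 − Q.
With perfect price discrimination, output is the efficient level Q = 129 (where demand meets MC), but every buyer pays their willingness to pay: CS = 0 and PS = total surplus.
CS = 0.

CS = 0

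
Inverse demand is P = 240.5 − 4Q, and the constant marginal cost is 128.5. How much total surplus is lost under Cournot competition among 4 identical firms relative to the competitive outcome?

Competitive firms price at marginal cost: P = 128.5, giving Q = 28.
Cournot with 4 identical firms: the symmetric best-response condition is 240.5 − 20q = 128.5. Each firm produces q = 5.6, total output Q = 22.4, price P = 150.9.
DWL is the triangle between Q = 22.4 and Q = 28: ½·(28 − 22.4)·(150.9 − 128.5) = 62.72.

DWL = 62.72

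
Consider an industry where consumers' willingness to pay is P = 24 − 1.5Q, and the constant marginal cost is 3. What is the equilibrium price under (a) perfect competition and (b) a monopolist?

Under competition P = MC = 3, so Q = (24 − 3)/1.5 = 14.
The monopolist equates marginal revenue to marginal cost: 24 − 3Q = 3, so Q = 7. From demand, P = 13.5.

Competition: P = 3; Monopoly: P = 13.5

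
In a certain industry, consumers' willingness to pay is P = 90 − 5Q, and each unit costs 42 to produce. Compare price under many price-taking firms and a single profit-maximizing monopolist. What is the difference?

Under competition P = MC = 42, so Q = (90 − 42)/5 = 9.6.
Monopoly sets MR = MC: 90 − 10Q = 42 ⇒ Q = 4.8, P = 90 − 5·4.8 = 66.
Change in price: 66 − 42 = 24.

Price rises by 24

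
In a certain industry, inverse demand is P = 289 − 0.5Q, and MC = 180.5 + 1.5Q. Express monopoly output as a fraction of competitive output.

Q_m/Q_c = 0.8

The monopolist equates marginal revenue to marginal cost: 289 − Q = 180.5 + 1.5Q, so Q = 43.4. From demand, P = 267.3.
Competitive equilibrium sets price equal to marginal cost: 289 − 0.5Q = 180.5 + 1.5Q, so Q = 54.25 and P = 261.875.
Ratio Q_m/Q_c = 43.4/54.25 = 0.8.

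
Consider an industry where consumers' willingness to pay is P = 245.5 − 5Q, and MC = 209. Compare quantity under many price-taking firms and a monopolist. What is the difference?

Quantity falls by 3.65

Perfect competition: P = MC = 209, so 245.5 − 5Q = 209 and Q = 7.3.
A monopolist chooses Q where MR = MC. MR = 245.5 − 10Q; setting this equal to 209 gives Q = 3.65 and P = 227.25.
Change in quantity: 3.65 − 7.3 = −3.65.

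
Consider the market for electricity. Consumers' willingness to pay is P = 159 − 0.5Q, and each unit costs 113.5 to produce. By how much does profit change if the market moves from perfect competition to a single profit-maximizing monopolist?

Perfect competition: P = MC = 113.5, so 159 − 0.5Q = 113.5 and Q = 91.
Profit = (113.5 − 113.5)·91 = 0.
A monopolist chooses Q where MR = MC. MR = 159 − Q; setting this equal to 113.5 gives Q = 45.5 and P = 136.25.
Profit = (136.25 − 113.5)·45.5 = 1035.125.
Change in profit: 1035.125 − 0 = 1035.125.

π rises by 1035.125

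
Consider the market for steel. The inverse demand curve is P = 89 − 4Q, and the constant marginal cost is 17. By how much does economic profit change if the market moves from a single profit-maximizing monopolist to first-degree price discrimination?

A monopolist chooses Q where MR = MC. MR = 89 − 8Q; setting this equal to 17 gives Q = 9 and P = 53.
Profit = (53 − 17)·9 = 324.
A perfectly discriminating monopolist sells every unit with P(Q) ≥ MC(Q), so output equals the competitive quantity Q = 18. Each buyer pays their reservation price, so CS = 0 and the firm captures all surplus.
PS equals the full surplus area, 648. Profit = 648 = 648.
Change in economic profit: 648 − 324 = 324.

Economic profit rises by 324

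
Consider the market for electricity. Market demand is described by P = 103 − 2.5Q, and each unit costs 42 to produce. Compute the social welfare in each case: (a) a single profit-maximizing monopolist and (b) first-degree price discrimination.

The monopolist equates marginal revenue to marginal cost: 103 − 5Q = 42, so Q = 12.2. From demand, P = 72.5.
CS = ½·(103 − 72.5)·12.2 = 186.05; PS = (72.5 − 42)·12.2 = 372.1; TS = 558.15.
A perfectly discriminating monopolist sells every unit with P(Q) ≥ MC(Q), so output equals the competitive quantity Q = 24.4. Each buyer pays their reservation price, so CS = 0 and the firm captures all surplus.
TS = 744.2 (equal to competitive TS).

Monopoly: TS = 558.15; Perfect PD: TS = 744.2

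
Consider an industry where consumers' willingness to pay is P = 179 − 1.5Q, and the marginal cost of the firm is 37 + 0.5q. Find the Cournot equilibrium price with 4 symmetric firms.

P = 72.5

In a 4-firm Cournot equilibrium, symmetry and the first-order condition give q = (179 − 37)/(8) = 17.75. So Q = 71 and P = 72.5.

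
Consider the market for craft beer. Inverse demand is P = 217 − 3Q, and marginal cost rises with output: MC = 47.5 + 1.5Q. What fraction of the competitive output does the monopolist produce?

Q_m/Q_c = 0.6

The monopolist equates marginal revenue to marginal cost: 217 − 6Q = 47.5 + 1.5Q, so Q = 22.6. From demand, P = 149.2.
Competitive equilibrium sets price equal to marginal cost: 217 − 3Q = 47.5 + 1.5Q, so Q = 113/3 and P = 104.
Ratio Q_m/Q_c = 22.6/(113/3) = 0.6.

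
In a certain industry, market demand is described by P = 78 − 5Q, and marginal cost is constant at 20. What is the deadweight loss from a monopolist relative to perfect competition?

DWL = 84.1

Perfect competition: P = MC = 20, so 78 − 5Q = 20 and Q = 11.6.
A monopolist chooses Q where MR = MC. MR = 78 − 10Q; setting this equal to 20 gives Q = 5.8 and P = 49.
DWL is the triangle between Q = 5.8 and Q = 11.6: ½·(11.6 − 5.8)·(49 − 20) = 84.1.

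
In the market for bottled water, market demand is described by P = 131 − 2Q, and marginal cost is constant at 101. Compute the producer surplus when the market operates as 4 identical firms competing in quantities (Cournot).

In a 4-firm Cournot equilibrium, symmetry and the first-order condition give q = (131 − 101)/(10) = 3. So Q = 12 and P = 107.
PS = (107 − 101)·12 = 72.

PS = 72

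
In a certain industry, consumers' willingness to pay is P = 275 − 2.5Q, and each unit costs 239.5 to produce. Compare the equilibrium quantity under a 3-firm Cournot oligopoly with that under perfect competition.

With 3 symmetric Cournot firms, each firm's FOC gives 275 − 10q = 239.5, so q = 3.55, Q = 3·3.55 = 10.65, and P = 248.375.
Perfect competition: P = MC = 239.5, so 275 − 2.5Q = 239.5 and Q = 14.2.

Cournot: Q = 10.65; Competition: Q = 14.2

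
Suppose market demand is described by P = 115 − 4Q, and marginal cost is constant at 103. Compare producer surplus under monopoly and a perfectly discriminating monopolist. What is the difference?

PS rises by 9

A monopolist chooses Q where MR = MC. MR = 115 − 8Q; setting this equal to 103 gives Q = 1.5 and P = 109.
PS = (109 − 103)·1.5 = 9.
Under first-degree price discrimination the firm charges each unit its demand price and produces up to where P = MC, i.e. Q = 3. Consumer surplus is zero; producer surplus equals total surplus.
PS = ½·(115 − 103)·3 = 18.
Change in producer surplus: 18 − 9 = 9.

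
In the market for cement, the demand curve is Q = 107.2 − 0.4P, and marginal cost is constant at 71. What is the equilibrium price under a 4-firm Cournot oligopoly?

P = 110.4

Inverting demand: P = 268 − 2.5Q.
With 4 symmetric Cournot firms, each firm's FOC gives 268 − 12.5q = 71, so q = 15.76, Q = 4·15.76 = 63.04, and P = 110.4.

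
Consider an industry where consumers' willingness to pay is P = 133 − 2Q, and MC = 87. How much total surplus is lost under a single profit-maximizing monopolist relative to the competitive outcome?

DWL = 132.25

Perfect competition: P = MC = 87, so 133 − 2Q = 87 and Q = 23.
A monopolist chooses Q where MR = MC. MR = 133 − 4Q; setting this equal to 87 gives Q = 11.5 and P = 110.
DWL is the triangle between Q = 11.5 and Q = 23: ½·(23 − 11.5)·(110 − 87) = 132.25.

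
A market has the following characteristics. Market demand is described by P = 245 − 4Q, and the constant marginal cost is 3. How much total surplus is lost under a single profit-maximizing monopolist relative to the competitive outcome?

Competitive firms price at marginal cost: P = 3, giving Q = 60.5.
A monopolist chooses Q where MR = MC. MR = 245 − 8Q; setting this equal to 3 gives Q = 30.25 and P = 124.
DWL is the triangle between Q = 30.25 and Q = 60.5: ½·(60.5 − 30.25)·(124 − 3) = 1830.125.

DWL = 1830.125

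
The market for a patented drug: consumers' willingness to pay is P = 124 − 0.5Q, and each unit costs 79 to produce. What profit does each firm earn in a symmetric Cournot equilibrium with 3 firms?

π_i = 253.125

Cournot with 3 identical firms: the symmetric best-response condition is 124 − 2q = 79. Each firm produces q = 22.5, total output Q = 67.5, price P = 90.25.
Each firm's profit = (90.25 − 79)·22.5 = 253.125.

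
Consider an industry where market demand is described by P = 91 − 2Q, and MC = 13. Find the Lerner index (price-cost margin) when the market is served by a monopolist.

The monopolist equates marginal revenue to marginal cost: 91 − 4Q = 13, so Q = 19.5. From demand, P = 52.
Lerner index = (P − MC)/P = (52 − 13)/52 = 0.75.

Lerner index = 0.75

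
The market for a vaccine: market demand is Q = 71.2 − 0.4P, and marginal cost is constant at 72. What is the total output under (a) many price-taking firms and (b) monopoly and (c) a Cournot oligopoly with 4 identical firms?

Competition: Q = 42.4; Monopoly: Q = 21.2; Cournot: Q = 33.92

Inverting demand: P = 178 − 2.5Q.
Competitive firms price at marginal cost: P = 72, giving Q = 42.4.
Monopoly sets MR = MC: 178 − 5Q = 72 ⇒ Q = 21.2, P = 178 − 2.5·21.2 = 125.
With 4 symmetric Cournot firms, each firm's FOC gives 178 − 12.5q = 72, so q = 8.48, Q = 4·8.48 = 33.92, and P = 93.2.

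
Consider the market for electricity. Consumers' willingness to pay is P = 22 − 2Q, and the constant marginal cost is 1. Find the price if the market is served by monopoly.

A monopolist chooses Q where MR = MC. MR = 22 − 4Q; setting this equal to 1 gives Q = 5.25 and P = 11.5.

P = 11.5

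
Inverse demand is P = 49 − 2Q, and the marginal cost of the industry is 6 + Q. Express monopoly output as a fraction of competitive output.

The monopolist equates marginal revenue to marginal cost: 49 − 4Q = 6 + Q, so Q = 8.6. From demand, P = 31.8.
Competitive equilibrium sets price equal to marginal cost: 49 − 2Q = 6 + Q, so Q = 43/3 and P = 61/3.
Ratio Q_m/Q_c = 8.6/(43/3) = 0.6.

Q_m/Q_c = 0.6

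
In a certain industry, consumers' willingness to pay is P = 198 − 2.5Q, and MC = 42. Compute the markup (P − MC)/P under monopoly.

The monopolist equates marginal revenue to marginal cost: 198 − 5Q = 42, so Q = 31.2. From demand, P = 120.
Lerner index = (P − MC)/P = (120 − 42)/120 = 0.65.

Lerner index = 0.65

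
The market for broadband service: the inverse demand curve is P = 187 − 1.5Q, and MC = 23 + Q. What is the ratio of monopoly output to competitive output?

Q_m/Q_c = 0.625

A monopolist chooses Q where MR = MC. MR = 187 − 3Q; setting this equal to 23 + Q gives Q = 41 and P = 125.5.
Under competition P = MC: 187 − 1.5Q = 23 + Q ⇒ Q = 65.6, P = 88.6.
Ratio Q_m/Q_c = 41/65.6 = 0.625.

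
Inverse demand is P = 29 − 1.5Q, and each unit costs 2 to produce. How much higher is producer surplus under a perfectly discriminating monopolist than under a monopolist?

Monopoly sets MR = MC: 29 − 3Q = 2 ⇒ Q = 9, P = 29 − 1.5·9 = 15.5.
PS = (15.5 − 2)·9 = 121.5.
With perfect price discrimination, output is the efficient level Q = 18 (where demand meets MC), but every buyer pays their willingness to pay: CS = 0 and PS = total surplus.
PS = ½·(29 − 2)·18 = 243.
Change in producer surplus: 243 − 121.5 = 121.5.

Producer surplus rises by 121.5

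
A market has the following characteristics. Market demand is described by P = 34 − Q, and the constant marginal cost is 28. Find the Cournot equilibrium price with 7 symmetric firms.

With 7 symmetric Cournot firms, each firm's FOC gives 34 − 8q = 28, so q = 0.75, Q = 7·0.75 = 5.25, and P = 28.75.

P = 28.75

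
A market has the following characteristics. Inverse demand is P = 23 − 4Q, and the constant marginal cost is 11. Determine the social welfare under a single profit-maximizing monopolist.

The monopolist equates marginal revenue to marginal cost: 23 − 8Q = 11, so Q = 1.5. From demand, P = 17.
CS = ½·(23 − 17)·1.5 = 4.5; PS = (17 − 11)·1.5 = 9; TS = 13.5.

TS = 13.5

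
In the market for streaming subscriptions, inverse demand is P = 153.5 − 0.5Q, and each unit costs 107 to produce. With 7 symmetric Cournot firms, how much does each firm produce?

In a 7-firm Cournot equilibrium, symmetry and the first-order condition give q = (153.5 − 107)/(4) = 11.625. So Q = 81.375 and P = 1805/16.

q_i = 11.625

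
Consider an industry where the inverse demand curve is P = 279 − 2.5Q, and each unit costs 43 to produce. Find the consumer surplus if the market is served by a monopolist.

Monopoly sets MR = MC: 279 − 5Q = 43 ⇒ Q = 47.2, P = 279 − 2.5·47.2 = 161.
CS = ½·(279 − 161)·47.2 = 2784.8.

CS = 2784.8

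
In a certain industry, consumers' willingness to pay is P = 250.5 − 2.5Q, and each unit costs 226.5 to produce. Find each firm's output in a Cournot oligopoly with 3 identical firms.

q_i = 2.4

With 3 symmetric Cournot firms, each firm's FOC gives 250.5 − 10q = 226.5, so q = 2.4, Q = 3·2.4 = 7.2, and P = 232.5.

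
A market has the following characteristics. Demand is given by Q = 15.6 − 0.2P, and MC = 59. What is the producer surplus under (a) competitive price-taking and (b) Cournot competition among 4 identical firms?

Inverting demand: P = 78 − 5Q.
Competitive firms price at marginal cost: P = 59, giving Q = 3.8.
PS = (59 − 59)·3.8 = 0.
In a 4-firm Cournot equilibrium, symmetry and the first-order condition give q = (78 − 59)/(25) = 0.76. So Q = 3.04 and P = 62.8.
PS = (62.8 − 59)·3.04 = 11.552.

Competition: PS = 0; Cournot: PS = 11.552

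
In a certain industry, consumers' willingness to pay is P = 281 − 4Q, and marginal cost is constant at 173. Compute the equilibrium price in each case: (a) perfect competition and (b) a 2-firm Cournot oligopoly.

Perfect competition: P = MC = 173, so 281 − 4Q = 173 and Q = 27.
Cournot with 2 identical firms: the symmetric best-response condition is 281 − 12q = 173. Each firm produces q = 9, total output Q = 18, price P = 209.

Competition: P = 173; Cournot: P = 209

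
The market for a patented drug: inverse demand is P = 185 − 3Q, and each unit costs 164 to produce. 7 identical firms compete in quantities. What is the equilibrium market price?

P = 166.625

Cournot with 7 identical firms: the symmetric best-response condition is 185 − 24q = 164. Each firm produces q = 0.875, total output Q = 6.125, price P = 166.625.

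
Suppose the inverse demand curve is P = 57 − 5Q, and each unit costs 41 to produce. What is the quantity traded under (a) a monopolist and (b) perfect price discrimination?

Monopoly: Q = 1.6; Perfect PD: Q = 3.2

Monopoly sets MR = MC: 57 − 10Q = 41 ⇒ Q = 1.6, P = 57 − 5·1.6 = 49.
With perfect price discrimination, output is the efficient level Q = 3.2 (where demand meets MC), but every buyer pays their willingness to pay: CS = 0 and PS = total surplus.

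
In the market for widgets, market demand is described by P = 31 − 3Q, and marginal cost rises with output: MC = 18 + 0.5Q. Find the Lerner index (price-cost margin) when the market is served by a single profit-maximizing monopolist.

The monopolist equates marginal revenue to marginal cost: 31 − 6Q = 18 + 0.5Q, so Q = 2. From demand, P = 25.
Lerner index = (P − MC)/P = (25 − 19)/25 = 0.24.

Lerner index = 0.24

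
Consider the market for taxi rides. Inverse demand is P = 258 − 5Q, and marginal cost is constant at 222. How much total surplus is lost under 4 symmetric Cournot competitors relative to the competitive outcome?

Under competition P = MC = 222, so Q = (258 − 222)/5 = 7.2.
Cournot with 4 identical firms: the symmetric best-response condition is 258 − 25q = 222. Each firm produces q = 1.44, total output Q = 5.76, price P = 229.2.
DWL is the triangle between Q = 5.76 and Q = 7.2: ½·(7.2 − 5.76)·(229.2 − 222) = 5.184.

DWL = 5.184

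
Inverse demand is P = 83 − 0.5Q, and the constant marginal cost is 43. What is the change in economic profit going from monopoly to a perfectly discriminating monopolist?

Monopoly sets MR = MC: 83 − Q = 43 ⇒ Q = 40, P = 83 − 0.5·40 = 63.
Profit = (63 − 43)·40 = 800.
With perfect price discrimination, output is the efficient level Q = 80 (where demand meets MC), but every buyer pays their willingness to pay: CS = 0 and PS = total surplus.
PS equals the full surplus area, 1600. Profit = 1600 = 1600.
Change in economic profit: 1600 − 800 = 800.

Economic profit rises by 800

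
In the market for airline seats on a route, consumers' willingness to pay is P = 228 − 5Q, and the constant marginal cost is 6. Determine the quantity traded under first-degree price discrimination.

Q = 44.4

With perfect price discrimination, output is the efficient level Q = 44.4 (where demand meets MC), but every buyer pays their willingness to pay: CS = 0 and PS = total surplus.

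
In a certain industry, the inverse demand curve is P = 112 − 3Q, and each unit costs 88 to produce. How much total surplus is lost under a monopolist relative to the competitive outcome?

DWL = 24

Perfect competition: P = MC = 88, so 112 − 3Q = 88 and Q = 8.
Monopoly sets MR = MC: 112 − 6Q = 88 ⇒ Q = 4, P = 112 − 3·4 = 100.
DWL is the triangle between Q = 4 and Q = 8: ½·(8 − 4)·(100 − 88) = 24.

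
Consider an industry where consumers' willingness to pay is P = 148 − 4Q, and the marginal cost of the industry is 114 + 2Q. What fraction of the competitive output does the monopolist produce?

Q_m/Q_c = 0.6

The monopolist equates marginal revenue to marginal cost: 148 − 8Q = 114 + 2Q, so Q = 3.4. From demand, P = 134.4.
Under competition P = MC: 148 − 4Q = 114 + 2Q ⇒ Q = 17/3, P = 376/3.
Ratio Q_m/Q_c = 3.4/(17/3) = 0.6.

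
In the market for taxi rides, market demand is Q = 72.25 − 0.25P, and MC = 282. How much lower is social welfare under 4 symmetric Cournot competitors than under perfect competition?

Inverting demand: P = 289 − 4Q.
Competitive firms price at marginal cost: P = 282, giving Q = 1.75.
CS = ½·(289 − 282)·1.75 = 6.125; PS = (282 − 282)·1.75 = 0; TS = 6.125.
With 4 symmetric Cournot firms, each firm's FOC gives 289 − 20q = 282, so q = 0.35, Q = 4·0.35 = 1.4, and P = 283.4.
CS = ½·(289 − 283.4)·1.4 = 3.92; PS = (283.4 − 282)·1.4 = 1.96; TS = 5.88.
Change in social welfare: 5.88 − 6.125 = −0.245.

Social welfare falls by 0.245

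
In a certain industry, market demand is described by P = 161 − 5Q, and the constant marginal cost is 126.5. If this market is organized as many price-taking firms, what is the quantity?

Competitive firms price at marginal cost: P = 126.5, giving Q = 6.9.

Q = 6.9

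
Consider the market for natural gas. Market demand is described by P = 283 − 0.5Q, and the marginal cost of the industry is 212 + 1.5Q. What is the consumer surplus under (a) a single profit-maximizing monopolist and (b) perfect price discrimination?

Monopoly: CS = 201.64; Perfect PD: CS = 0

Monopoly sets MR = MC: 283 − Q = 212 + 1.5Q ⇒ Q = 28.4, P = 283 − 0.5·28.4 = 268.8.
CS = ½·(283 − 268.8)·28.4 = 201.64.
With perfect price discrimination, output is the efficient level Q = 35.5 (where demand meets MC), but every buyer pays their willingness to pay: CS = 0 and PS = total surplus.
CS = 0.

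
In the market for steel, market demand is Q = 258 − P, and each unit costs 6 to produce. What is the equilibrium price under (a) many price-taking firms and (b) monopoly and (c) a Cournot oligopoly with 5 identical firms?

Competition: P = 6; Monopoly: P = 132; Cournot: P = 48

Inverting demand: P = 258 − Q.
Competitive firms price at marginal cost: P = 6, giving Q = 252.
The monopolist equates marginal revenue to marginal cost: 258 − 2Q = 6, so Q = 126. From demand, P = 132.
In a 5-firm Cournot equilibrium, symmetry and the first-order condition give q = (258 − 6)/(6) = 42. So Q = 210 and P = 48.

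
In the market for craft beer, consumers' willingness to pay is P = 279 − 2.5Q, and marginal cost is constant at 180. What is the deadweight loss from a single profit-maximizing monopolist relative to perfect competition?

DWL = 490.05

Under competition P = MC = 180, so Q = (279 − 180)/2.5 = 39.6.
The monopolist equates marginal revenue to marginal cost: 279 − 5Q = 180, so Q = 19.8. From demand, P = 229.5.
DWL is the triangle between Q = 19.8 and Q = 39.6: ½·(39.6 − 19.8)·(229.5 − 180) = 490.05.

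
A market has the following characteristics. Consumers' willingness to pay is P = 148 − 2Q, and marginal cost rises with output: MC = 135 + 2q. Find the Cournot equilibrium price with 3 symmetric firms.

Cournot with 3 identical firms: the symmetric best-response condition is 148 − 8q = 135 + 2q. Each firm produces q = 1.3, total output Q = 3.9, price P = 140.2.

P = 140.2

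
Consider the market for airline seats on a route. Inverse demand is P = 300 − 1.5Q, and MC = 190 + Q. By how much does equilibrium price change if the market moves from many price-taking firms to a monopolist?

Equilibrium price rises by 24.75

Competitive equilibrium sets price equal to marginal cost: 300 − 1.5Q = 190 + Q, so Q = 44 and P = 234.
The monopolist equates marginal revenue to marginal cost: 300 − 3Q = 190 + Q, so Q = 27.5. From demand, P = 258.75.
Change in equilibrium price: 258.75 − 234 = 24.75.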